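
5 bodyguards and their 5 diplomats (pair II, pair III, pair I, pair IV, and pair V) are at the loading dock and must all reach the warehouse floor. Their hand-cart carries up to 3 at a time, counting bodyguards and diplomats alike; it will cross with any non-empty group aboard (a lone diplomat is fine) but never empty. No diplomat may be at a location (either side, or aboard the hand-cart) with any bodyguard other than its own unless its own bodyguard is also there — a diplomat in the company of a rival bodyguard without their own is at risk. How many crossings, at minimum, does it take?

11

Counting alone: each trip to the warehouse floor takes at most 3 across and each return brings at least 1 back, so after t trips out (and t−1 returns) at most 3t − (t−1) of the 10 are across; that first reaches 10 at t = 5, so at least 9 crossings are needed.
The safety rule pushes this higher. Following every safe sequence of crossings, the most of the 10 that can be at the warehouse floor as the hand-cart arrives there on crossing 9 is 9 — never all 10.
So no plan with fewer than 11 crossings exists, and this one achieves 11:
1. bodyguard II and diplomat II cross → the warehouse floor.
2. bodyguard II crosses ← the loading dock.
3. diplomat I, diplomat III, and diplomat IV cross → the warehouse floor.
4. diplomat II crosses ← the loading dock.
5. bodyguard I, bodyguard III, and bodyguard IV cross → the warehouse floor.
6. bodyguard III and diplomat III cross ← the loading dock.
7. bodyguard II, bodyguard III, and bodyguard V cross → the warehouse floor.
8. diplomat I crosses ← the loading dock.
9. diplomat II and diplomat III cross → the warehouse floor.
10. diplomat II crosses ← the loading dock.
11. diplomat I, diplomat II, and diplomat V cross → the warehouse floor.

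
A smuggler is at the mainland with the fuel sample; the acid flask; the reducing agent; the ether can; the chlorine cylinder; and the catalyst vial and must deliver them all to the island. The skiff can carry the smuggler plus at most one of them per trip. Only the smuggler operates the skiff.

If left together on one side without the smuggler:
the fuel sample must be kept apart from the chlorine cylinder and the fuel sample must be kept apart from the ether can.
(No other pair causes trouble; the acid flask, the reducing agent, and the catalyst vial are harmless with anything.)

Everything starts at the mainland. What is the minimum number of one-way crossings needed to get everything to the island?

13

Counting alone: the smuggler can take at most 1 across per trip to the island, so moving all 6 needs at least 6 loaded trips out, with a return between consecutive ones — at least 11 crossings.
The safety rule pushes this higher. Following every safe sequence of crossings, the most of the 6 that can be at the island as the skiff arrives there on crossing 11 is 5 — never all 6.
So no plan with fewer than 13 crossings exists, and this one achieves 13:
1. Smuggler goes to the island with the fuel sample.
2. Smuggler goes back to the mainland alone.
3. Smuggler goes to the island with the acid flask.
4. Smuggler goes back to the mainland alone.
5. Smuggler goes to the island with the reducing agent.
6. Smuggler goes back to the mainland alone.
7. Smuggler goes to the island with the ether can.
8. Smuggler goes back to the mainland with the fuel sample.
9. Smuggler goes to the island with the chlorine cylinder.
10. Smuggler goes back to the mainland alone.
11. Smuggler goes to the island with the catalyst vial.
12. Smuggler goes back to the mainland alone.
13. Smuggler goes to the island with the fuel sample.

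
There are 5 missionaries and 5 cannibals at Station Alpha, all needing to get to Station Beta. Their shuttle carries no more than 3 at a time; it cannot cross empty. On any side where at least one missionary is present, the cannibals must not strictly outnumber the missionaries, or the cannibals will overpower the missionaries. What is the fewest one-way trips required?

11

Counting alone: each trip to Station Beta takes at most 3 across and each return brings at least 1 back, so after t trips out (and t−1 returns) at most 3t − (t−1) of the 10 are across; that first reaches 10 at t = 5, so at least 9 crossings are needed.
The safety rule pushes this higher. Following every safe sequence of crossings, the most of the 10 that can be at Station Beta as the shuttle arrives there on crossing 9 is 9 — never all 10.
So no plan with fewer than 11 crossings exists, and this one achieves 11:
1. 2 cannibals → Station Beta.  (Station Alpha: 5M 3C; Station Beta: 0M 2C)
2. 1 cannibal ← Station Alpha.  (Station Alpha: 5M 4C; Station Beta: 0M 1C)
3. 3 cannibals → Station Beta.  (Station Alpha: 5M 1C; Station Beta: 0M 4C)
4. 1 cannibal ← Station Alpha.  (Station Alpha: 5M 2C; Station Beta: 0M 3C)
5. 3 missionaries → Station Beta.  (Station Alpha: 2M 2C; Station Beta: 3M 3C)
6. 1 missionary and 1 cannibal ← Station Alpha.  (Station Alpha: 3M 3C; Station Beta: 2M 2C)
7. 3 missionaries → Station Beta.  (Station Alpha: 0M 3C; Station Beta: 5M 2C)
8. 1 cannibal ← Station Alpha.  (Station Alpha: 0M 4C; Station Beta: 5M 1C)
9. 2 cannibals → Station Beta.  (Station Alpha: 0M 2C; Station Beta: 5M 3C)
10. 1 cannibal ← Station Alpha.  (Station Alpha: 0M 3C; Station Beta: 5M 2C)
11. 3 cannibals → Station Beta.  (Station Alpha: 0M 0C; Station Beta: 5M 5C)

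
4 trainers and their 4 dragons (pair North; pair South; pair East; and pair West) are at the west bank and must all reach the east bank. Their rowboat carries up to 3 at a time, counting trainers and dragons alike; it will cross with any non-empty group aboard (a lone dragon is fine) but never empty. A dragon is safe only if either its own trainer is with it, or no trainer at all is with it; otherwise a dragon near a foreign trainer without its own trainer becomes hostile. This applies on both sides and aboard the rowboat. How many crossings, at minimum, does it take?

9

Counting alone: each trip to the east bank takes at most 3 across and each return brings at least 1 back, so after t trips out (and t−1 returns) at most 3t − (t−1) of the 8 are across; that first reaches 8 at t = 4, so at least 7 crossings are needed.
The safety rule pushes this higher. Following every safe sequence of crossings, the most of the 8 that can be at the east bank as the rowboat arrives there on crossing 7 is 7 — never all 8.
So no plan with fewer than 9 crossings exists, and this one achieves 9:
1. dragon North and trainer North cross → the east bank.
2. trainer North crosses ← the west bank.
3. dragon South, trainer North, and trainer South cross → the east bank.
4. dragon North and trainer North cross ← the west bank.
5. trainer East, trainer North, and trainer West cross → the east bank.
6. dragon South crosses ← the west bank.
7. dragon North and dragon South cross → the east bank.
8. dragon North crosses ← the west bank.
9. dragon East, dragon North, and dragon West cross → the east bank.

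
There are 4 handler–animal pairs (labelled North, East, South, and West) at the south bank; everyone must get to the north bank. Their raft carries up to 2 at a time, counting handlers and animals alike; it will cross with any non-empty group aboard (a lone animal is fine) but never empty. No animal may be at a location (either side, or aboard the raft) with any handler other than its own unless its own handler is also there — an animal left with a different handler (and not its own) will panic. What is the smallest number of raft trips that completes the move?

Following every safe sequence of crossings from the start, the most of the 8 that can be at the north bank as the raft arrives there on crossings 1, 3, 5 is 2, 3, 4 respectively; the best ever achieved is 4 of 8.
From crossing 7 on, no configuration arises that was not already reachable earlier: only 44 distinct safe configurations (who is on which side, and where the raft is) can ever be reached, none of them has everyone across, and every continuation just revisits them. So no valid plan exists.

impossible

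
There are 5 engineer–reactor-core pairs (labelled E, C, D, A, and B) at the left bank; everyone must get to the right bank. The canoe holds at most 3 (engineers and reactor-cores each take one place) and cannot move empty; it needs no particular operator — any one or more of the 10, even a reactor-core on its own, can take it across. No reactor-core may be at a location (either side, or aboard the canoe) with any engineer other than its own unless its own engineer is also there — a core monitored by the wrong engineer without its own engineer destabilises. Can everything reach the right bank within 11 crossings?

Yes

Yes — this plan uses 11 crossings (≤ 11):
1. engineer E and reactor-core E cross → the right bank.
2. engineer E crosses ← the left bank.
3. reactor-core A, reactor-core C, and reactor-core D cross → the right bank.
4. reactor-core E crosses ← the left bank.
5. engineer A, engineer C, and engineer D cross → the right bank.
6. engineer C and reactor-core C cross ← the left bank.
7. engineer B, engineer C, and engineer E cross → the right bank.
8. reactor-core D crosses ← the left bank.
9. reactor-core C and reactor-core E cross → the right bank.
10. reactor-core E crosses ← the left bank.
11. reactor-core B, reactor-core D, and reactor-core E cross → the right bank.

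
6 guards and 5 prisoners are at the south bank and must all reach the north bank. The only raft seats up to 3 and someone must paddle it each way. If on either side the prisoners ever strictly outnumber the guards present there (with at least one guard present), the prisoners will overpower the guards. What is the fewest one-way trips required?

9

Counting alone: each trip to the north bank takes at most 3 across and each return brings at least 1 back, so after t trips out (and t−1 returns) at most 3t − (t−1) of the 11 are across; that first reaches 11 at t = 5, so at least 9 crossings are needed.
The plan below uses exactly 9 crossings, so it is optimal:
1. 3 prisoners → the north bank.  (the south bank: 6G 2P; the north bank: 0G 3P)
2. 1 prisoner ← the south bank.  (the south bank: 6G 3P; the north bank: 0G 2P)
3. 3 guards → the north bank.  (the south bank: 3G 3P; the north bank: 3G 2P)
4. 1 guard ← the south bank.  (the south bank: 4G 3P; the north bank: 2G 2P)
5. 2 guards and 1 prisoner → the north bank.  (the south bank: 2G 2P; the north bank: 4G 3P)
6. 1 guard ← the south bank.  (the south bank: 3G 2P; the north bank: 3G 3P)
7. 2 guards and 1 prisoner → the north bank.  (the south bank: 1G 1P; the north bank: 5G 4P)
8. 1 guard ← the south bank.  (the south bank: 2G 1P; the north bank: 4G 4P)
9. 2 guards and 1 prisoner → the north bank.  (the south bank: 0G 0P; the north bank: 6G 5P)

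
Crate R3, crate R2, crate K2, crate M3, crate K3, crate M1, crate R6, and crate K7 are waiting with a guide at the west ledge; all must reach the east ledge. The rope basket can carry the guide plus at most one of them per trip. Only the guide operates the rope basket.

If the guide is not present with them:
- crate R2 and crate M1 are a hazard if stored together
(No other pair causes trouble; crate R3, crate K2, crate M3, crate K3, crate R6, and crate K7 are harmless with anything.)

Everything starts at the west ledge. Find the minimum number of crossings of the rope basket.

15

Counting alone: the guide can take at most 1 across per trip to the east ledge, so moving all 8 needs at least 8 loaded trips out, with a return between consecutive ones — at least 15 crossings.
The plan below uses exactly 15 crossings, so it is optimal:
1. Guide goes to the east ledge with crate R2.  [the west ledge: crate K2, crate K3, crate K7, crate M1, crate M3, crate R3, crate R6 | the east ledge: crate R2]
2. Guide goes back to the west ledge alone.  [the west ledge: crate K2, crate K3, crate K7, crate M1, crate M3, crate R3, crate R6 | the east ledge: crate R2]
3. Guide goes to the east ledge with crate R3.  [the west ledge: crate K2, crate K3, crate K7, crate M1, crate M3, crate R6 | the east ledge: crate R2, crate R3]
4. Guide goes back to the west ledge alone.  [the west ledge: crate K2, crate K3, crate K7, crate M1, crate M3, crate R6 | the east ledge: crate R2, crate R3]
5. Guide goes to the east ledge with crate K2.  [the west ledge: crate K3, crate K7, crate M1, crate M3, crate R6 | the east ledge: crate K2, crate R2, crate R3]
6. Guide goes back to the west ledge alone.  [the west ledge: crate K3, crate K7, crate M1, crate M3, crate R6 | the east ledge: crate K2, crate R2, crate R3]
7. Guide goes to the east ledge with crate M3.  [the west ledge: crate K3, crate K7, crate M1, crate R6 | the east ledge: crate K2, crate M3, crate R2, crate R3]
8. Guide goes back to the west ledge alone.  [the west ledge: crate K3, crate K7, crate M1, crate R6 | the east ledge: crate K2, crate M3, crate R2, crate R3]
9. Guide goes to the east ledge with crate K3.  [the west ledge: crate K7, crate M1, crate R6 | the east ledge: crate K2, crate K3, crate M3, crate R2, crate R3]
10. Guide goes back to the west ledge alone.  [the west ledge: crate K7, crate M1, crate R6 | the east ledge: crate K2, crate K3, crate M3, crate R2, crate R3]
11. Guide goes to the east ledge with crate R6.  [the west ledge: crate K7, crate M1 | the east ledge: crate K2, crate K3, crate M3, crate R2, crate R3, crate R6]
12. Guide goes back to the west ledge alone.  [the west ledge: crate K7, crate M1 | the east ledge: crate K2, crate K3, crate M3, crate R2, crate R3, crate R6]
13. Guide goes to the east ledge with crate K7.  [the west ledge: crate M1 | the east ledge: crate K2, crate K3, crate K7, crate M3, crate R2, crate R3, crate R6]
14. Guide goes back to the west ledge alone.  [the west ledge: crate M1 | the east ledge: crate K2, crate K3, crate K7, crate M3, crate R2, crate R3, crate R6]
15. Guide goes to the east ledge with crate M1.  [the west ledge: — | the east ledge: crate K2, crate K3, crate K7, crate M1, crate M3, crate R2, crate R3, crate R6]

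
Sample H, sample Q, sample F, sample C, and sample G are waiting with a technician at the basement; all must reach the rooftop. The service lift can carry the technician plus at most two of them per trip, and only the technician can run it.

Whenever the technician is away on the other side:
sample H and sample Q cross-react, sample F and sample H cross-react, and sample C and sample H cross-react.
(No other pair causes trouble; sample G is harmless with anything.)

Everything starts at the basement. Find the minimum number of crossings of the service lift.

Counting alone: the technician can take at most 2 across per trip to the rooftop, so moving all 5 needs at least 3 loaded trips out, with a return between consecutive ones — at least 5 crossings.
The plan below uses exactly 5 crossings, so it is optimal:
1. Technician goes to the rooftop with sample H and sample Q.
2. Technician goes back to the basement with sample H.
3. Technician goes to the rooftop with sample C and sample F.
4. Technician goes back to the basement alone.
5. Technician goes to the rooftop with sample G and sample H.

5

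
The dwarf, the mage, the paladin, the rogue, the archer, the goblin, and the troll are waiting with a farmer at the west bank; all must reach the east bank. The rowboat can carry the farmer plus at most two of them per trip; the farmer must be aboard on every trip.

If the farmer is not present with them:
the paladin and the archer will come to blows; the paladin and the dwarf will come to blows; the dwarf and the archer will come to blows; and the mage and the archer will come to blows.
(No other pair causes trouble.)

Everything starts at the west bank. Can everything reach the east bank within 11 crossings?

Yes — this plan uses 11 crossings (≤ 11):
1. Farmer goes to the east bank with the archer and the dwarf.  [the west bank: the goblin, the mage, the paladin, the rogue, the troll | the east bank: the archer, the dwarf]
2. Farmer goes back to the west bank with the dwarf.  [the west bank: the dwarf, the goblin, the mage, the paladin, the rogue, the troll | the east bank: the archer]
3. Farmer goes to the east bank with the dwarf and the mage.  [the west bank: the goblin, the paladin, the rogue, the troll | the east bank: the archer, the dwarf, the mage]
4. Farmer goes back to the west bank with the archer.  [the west bank: the archer, the goblin, the paladin, the rogue, the troll | the east bank: the dwarf, the mage]
5. Farmer goes to the east bank with the paladin and the rogue.  [the west bank: the archer, the goblin, the troll | the east bank: the dwarf, the mage, the paladin, the rogue]
6. Farmer goes back to the west bank with the dwarf.  [the west bank: the archer, the dwarf, the goblin, the troll | the east bank: the mage, the paladin, the rogue]
7. Farmer goes to the east bank with the dwarf and the goblin.  [the west bank: the archer, the troll | the east bank: the dwarf, the goblin, the mage, the paladin, the rogue]
8. Farmer goes back to the west bank with the dwarf.  [the west bank: the archer, the dwarf, the troll | the east bank: the goblin, the mage, the paladin, the rogue]
9. Farmer goes to the east bank with the dwarf and the troll.  [the west bank: the archer | the east bank: the dwarf, the goblin, the mage, the paladin, the rogue, the troll]
10. Farmer goes back to the west bank with the dwarf.  [the west bank: the archer, the dwarf | the east bank: the goblin, the mage, the paladin, the rogue, the troll]
11. Farmer goes to the east bank with the archer and the dwarf.  [the west bank: — | the east bank: the archer, the dwarf, the goblin, the mage, the paladin, the rogue, the troll]

Yes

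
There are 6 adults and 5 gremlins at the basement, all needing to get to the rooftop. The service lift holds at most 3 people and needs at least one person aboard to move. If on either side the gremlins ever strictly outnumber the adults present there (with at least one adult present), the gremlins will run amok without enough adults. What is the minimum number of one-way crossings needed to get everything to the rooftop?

Counting alone: each trip to the rooftop takes at most 3 across and each return brings at least 1 back, so after t trips out (and t−1 returns) at most 3t − (t−1) of the 11 are across; that first reaches 11 at t = 5, so at least 9 crossings are needed.
The plan below uses exactly 9 crossings, so it is optimal:
1. 3 gremlins → the rooftop.  (the basement: 6A 2G; the rooftop: 0A 3G)
2. 1 gremlin ← the basement.  (the basement: 6A 3G; the rooftop: 0A 2G)
3. 3 adults → the rooftop.  (the basement: 3A 3G; the rooftop: 3A 2G)
4. 1 adult ← the basement.  (the basement: 4A 3G; the rooftop: 2A 2G)
5. 2 adults and 1 gremlin → the rooftop.  (the basement: 2A 2G; the rooftop: 4A 3G)
6. 1 adult ← the basement.  (the basement: 3A 2G; the rooftop: 3A 3G)
7. 2 adults and 1 gremlin → the rooftop.  (the basement: 1A 1G; the rooftop: 5A 4G)
8. 1 adult ← the basement.  (the basement: 2A 1G; the rooftop: 4A 4G)
9. 2 adults and 1 gremlin → the rooftop.  (the basement: 0A 0G; the rooftop: 6A 5G)

9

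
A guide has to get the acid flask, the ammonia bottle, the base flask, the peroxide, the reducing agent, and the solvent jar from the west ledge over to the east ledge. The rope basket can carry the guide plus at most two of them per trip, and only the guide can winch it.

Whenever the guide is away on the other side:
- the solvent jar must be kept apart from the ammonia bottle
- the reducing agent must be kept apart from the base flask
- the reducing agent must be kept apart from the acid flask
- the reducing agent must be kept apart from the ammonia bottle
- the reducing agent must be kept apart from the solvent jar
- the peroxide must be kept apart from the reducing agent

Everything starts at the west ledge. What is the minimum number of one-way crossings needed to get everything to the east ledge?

9

Counting alone: the guide can take at most 2 across per trip to the east ledge, so moving all 6 needs at least 3 loaded trips out, with a return between consecutive ones — at least 5 crossings.
The safety rule pushes this higher. Following every safe sequence of crossings, the most of the 6 that can be at the east ledge as the rope basket arrives there on crossings 5, 7 is 4, 5 respectively — never all 6.
So no plan with fewer than 9 crossings exists, and this one achieves 9:
1. Guide goes to the east ledge with the ammonia bottle and the reducing agent.
2. Guide goes back to the west ledge with the ammonia bottle.
3. Guide goes to the east ledge with the acid flask and the ammonia bottle.
4. Guide goes back to the west ledge with the reducing agent.
5. Guide goes to the east ledge with the base flask and the reducing agent.
6. Guide goes back to the west ledge with the reducing agent.
7. Guide goes to the east ledge with the peroxide and the reducing agent.
8. Guide goes back to the west ledge with the reducing agent.
9. Guide goes to the east ledge with the reducing agent and the solvent jar.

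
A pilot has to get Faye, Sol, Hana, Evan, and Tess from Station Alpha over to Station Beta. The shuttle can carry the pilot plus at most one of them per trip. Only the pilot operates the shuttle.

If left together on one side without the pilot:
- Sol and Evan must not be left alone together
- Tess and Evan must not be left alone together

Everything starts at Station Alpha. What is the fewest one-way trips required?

11

Counting alone: the pilot can take at most 1 across per trip to Station Beta, so moving all 5 needs at least 5 loaded trips out, with a return between consecutive ones — at least 9 crossings.
The safety rule pushes this higher. Following every safe sequence of crossings, the most of the 5 that can be at Station Beta as the shuttle arrives there on crossing 9 is 4 — never all 5.
So no plan with fewer than 11 crossings exists, and this one achieves 11:
1. Pilot goes to Station Beta with Evan.  [Station Alpha: Faye, Hana, Sol, Tess | Station Beta: Evan]
2. Pilot goes back to Station Alpha alone.  [Station Alpha: Faye, Hana, Sol, Tess | Station Beta: Evan]
3. Pilot goes to Station Beta with Faye.  [Station Alpha: Hana, Sol, Tess | Station Beta: Evan, Faye]
4. Pilot goes back to Station Alpha alone.  [Station Alpha: Hana, Sol, Tess | Station Beta: Evan, Faye]
5. Pilot goes to Station Beta with Sol.  [Station Alpha: Hana, Tess | Station Beta: Evan, Faye, Sol]
6. Pilot goes back to Station Alpha with Evan.  [Station Alpha: Evan, Hana, Tess | Station Beta: Faye, Sol]
7. Pilot goes to Station Beta with Tess.  [Station Alpha: Evan, Hana | Station Beta: Faye, Sol, Tess]
8. Pilot goes back to Station Alpha alone.  [Station Alpha: Evan, Hana | Station Beta: Faye, Sol, Tess]
9. Pilot goes to Station Beta with Hana.  [Station Alpha: Evan | Station Beta: Faye, Hana, Sol, Tess]
10. Pilot goes back to Station Alpha alone.  [Station Alpha: Evan | Station Beta: Faye, Hana, Sol, Tess]
11. Pilot goes to Station Beta with Evan.  [Station Alpha: — | Station Beta: Evan, Faye, Hana, Sol, Tess]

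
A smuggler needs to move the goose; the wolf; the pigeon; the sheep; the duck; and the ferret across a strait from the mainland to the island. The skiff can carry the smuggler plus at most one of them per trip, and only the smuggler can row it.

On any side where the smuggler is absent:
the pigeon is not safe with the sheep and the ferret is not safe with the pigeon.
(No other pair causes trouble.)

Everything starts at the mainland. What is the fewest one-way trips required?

Counting alone: the smuggler can take at most 1 across per trip to the island, so moving all 6 needs at least 6 loaded trips out, with a return between consecutive ones — at least 11 crossings.
The safety rule pushes this higher. Following every safe sequence of crossings, the most of the 6 that can be at the island as the skiff arrives there on crossing 11 is 5 — never all 6.
So no plan with fewer than 13 crossings exists, and this one achieves 13:
1. Smuggler goes to the island with the pigeon.  [the mainland: the duck, the ferret, the goose, the sheep, the wolf | the island: the pigeon]
2. Smuggler goes back to the mainland alone.  [the mainland: the duck, the ferret, the goose, the sheep, the wolf | the island: the pigeon]
3. Smuggler goes to the island with the goose.  [the mainland: the duck, the ferret, the sheep, the wolf | the island: the goose, the pigeon]
4. Smuggler goes back to the mainland alone.  [the mainland: the duck, the ferret, the sheep, the wolf | the island: the goose, the pigeon]
5. Smuggler goes to the island with the wolf.  [the mainland: the duck, the ferret, the sheep | the island: the goose, the pigeon, the wolf]
6. Smuggler goes back to the mainland alone.  [the mainland: the duck, the ferret, the sheep | the island: the goose, the pigeon, the wolf]
7. Smuggler goes to the island with the sheep.  [the mainland: the duck, the ferret | the island: the goose, the pigeon, the sheep, the wolf]
8. Smuggler goes back to the mainland with the pigeon.  [the mainland: the duck, the ferret, the pigeon | the island: the goose, the sheep, the wolf]
9. Smuggler goes to the island with the ferret.  [the mainland: the duck, the pigeon | the island: the ferret, the goose, the sheep, the wolf]
10. Smuggler goes back to the mainland alone.  [the mainland: the duck, the pigeon | the island: the ferret, the goose, the sheep, the wolf]
11. Smuggler goes to the island with the duck.  [the mainland: the pigeon | the island: the duck, the ferret, the goose, the sheep, the wolf]
12. Smuggler goes back to the mainland alone.  [the mainland: the pigeon | the island: the duck, the ferret, the goose, the sheep, the wolf]
13. Smuggler goes to the island with the pigeon.  [the mainland: — | the island: the duck, the ferret, the goose, the pigeon, the sheep, the wolf]

13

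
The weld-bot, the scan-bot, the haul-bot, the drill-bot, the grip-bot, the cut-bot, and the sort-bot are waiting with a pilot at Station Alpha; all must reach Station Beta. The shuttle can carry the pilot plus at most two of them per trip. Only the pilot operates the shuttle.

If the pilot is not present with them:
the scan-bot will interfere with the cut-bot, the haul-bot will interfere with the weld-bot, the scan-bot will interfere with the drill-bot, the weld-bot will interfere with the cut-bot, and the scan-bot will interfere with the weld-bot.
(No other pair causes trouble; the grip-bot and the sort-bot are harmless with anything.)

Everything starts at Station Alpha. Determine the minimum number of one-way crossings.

11

Counting alone: the pilot can take at most 2 across per trip to Station Beta, so moving all 7 needs at least 4 loaded trips out, with a return between consecutive ones — at least 7 crossings.
The safety rule pushes this higher. Following every safe sequence of crossings, the most of the 7 that can be at Station Beta as the shuttle arrives there on crossings 7, 9 is 5, 6 respectively — never all 7.
So no plan with fewer than 11 crossings exists, and this one achieves 11:
1. Pilot goes to Station Beta with the scan-bot and the weld-bot.
2. Pilot goes back to Station Alpha with the weld-bot.
3. Pilot goes to Station Beta with the haul-bot and the weld-bot.
4. Pilot goes back to Station Alpha with the weld-bot.
5. Pilot goes to Station Beta with the grip-bot and the weld-bot.
6. Pilot goes back to Station Alpha with the weld-bot.
7. Pilot goes to Station Beta with the sort-bot and the weld-bot.
8. Pilot goes back to Station Alpha with the weld-bot.
9. Pilot goes to Station Beta with the cut-bot and the drill-bot.
10. Pilot goes back to Station Alpha with the scan-bot.
11. Pilot goes to Station Beta with the scan-bot and the weld-bot.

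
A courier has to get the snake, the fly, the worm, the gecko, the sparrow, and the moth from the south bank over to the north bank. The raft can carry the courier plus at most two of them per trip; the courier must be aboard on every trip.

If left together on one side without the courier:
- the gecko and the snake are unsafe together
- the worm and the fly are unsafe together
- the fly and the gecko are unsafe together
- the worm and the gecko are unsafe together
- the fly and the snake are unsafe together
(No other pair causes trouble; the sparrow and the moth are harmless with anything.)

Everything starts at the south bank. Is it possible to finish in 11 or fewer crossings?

Yes

Yes — this plan uses 9 crossings (≤ 11):
1. Courier goes to the north bank with the fly and the gecko.
2. Courier goes back to the south bank with the fly.
3. Courier goes to the north bank with the snake and the worm.
4. Courier goes back to the south bank with the gecko.
5. Courier goes to the north bank with the fly and the sparrow.
6. Courier goes back to the south bank with the fly.
7. Courier goes to the north bank with the fly and the moth.
8. Courier goes back to the south bank with the fly.
9. Courier goes to the north bank with the fly and the gecko.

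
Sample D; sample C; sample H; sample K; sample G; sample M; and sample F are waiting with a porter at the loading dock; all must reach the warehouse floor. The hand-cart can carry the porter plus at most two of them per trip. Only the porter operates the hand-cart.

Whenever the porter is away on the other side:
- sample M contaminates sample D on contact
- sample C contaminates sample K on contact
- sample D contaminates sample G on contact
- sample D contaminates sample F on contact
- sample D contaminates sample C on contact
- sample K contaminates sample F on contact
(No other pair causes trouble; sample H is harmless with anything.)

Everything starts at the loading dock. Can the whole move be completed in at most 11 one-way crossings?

Yes — this plan uses 9 crossings (≤ 11):
1. Porter goes to the warehouse floor with sample D and sample K.  [the loading dock: sample C, sample F, sample G, sample H, sample M | the warehouse floor: sample D, sample K]
2. Porter goes back to the loading dock alone.  [the loading dock: sample C, sample F, sample G, sample H, sample M | the warehouse floor: sample D, sample K]
3. Porter goes to the warehouse floor with sample H.  [the loading dock: sample C, sample F, sample G, sample M | the warehouse floor: sample D, sample H, sample K]
4. Porter goes back to the loading dock alone.  [the loading dock: sample C, sample F, sample G, sample M | the warehouse floor: sample D, sample H, sample K]
5. Porter goes to the warehouse floor with sample C and sample G.  [the loading dock: sample F, sample M | the warehouse floor: sample C, sample D, sample G, sample H, sample K]
6. Porter goes back to the loading dock with sample D and sample K.  [the loading dock: sample D, sample F, sample K, sample M | the warehouse floor: sample C, sample G, sample H]
7. Porter goes to the warehouse floor with sample F and sample M.  [the loading dock: sample D, sample K | the warehouse floor: sample C, sample F, sample G, sample H, sample M]
8. Porter goes back to the loading dock alone.  [the loading dock: sample D, sample K | the warehouse floor: sample C, sample F, sample G, sample H, sample M]
9. Porter goes to the warehouse floor with sample D and sample K.  [the loading dock: — | the warehouse floor: sample C, sample D, sample F, sample G, sample H, sample K, sample M]

Yes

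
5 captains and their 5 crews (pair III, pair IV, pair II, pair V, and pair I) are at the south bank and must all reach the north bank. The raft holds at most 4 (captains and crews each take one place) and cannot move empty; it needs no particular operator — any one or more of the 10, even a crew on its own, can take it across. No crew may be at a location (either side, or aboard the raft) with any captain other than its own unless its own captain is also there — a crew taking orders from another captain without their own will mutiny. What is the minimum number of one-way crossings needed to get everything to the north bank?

Counting alone: each trip to the north bank takes at most 4 across and each return brings at least 1 back, so after t trips out (and t−1 returns) at most 4t − (t−1) of the 10 are across; that first reaches 10 at t = 3, so at least 5 crossings are needed.
The safety rule pushes this higher. Following every safe sequence of crossings, the most of the 10 that can be at the north bank as the raft arrives there on crossing 5 is 9 — never all 10.
So no plan with fewer than 7 crossings exists, and this one achieves 7:
1. captain III and crew III cross → the north bank.
2. captain III crosses ← the south bank.
3. crew I, crew II, crew IV, and crew V cross → the north bank.
4. crew III crosses ← the south bank.
5. captain I, captain II, captain IV, and captain V cross → the north bank.
6. captain IV and crew IV cross ← the south bank.
7. captain III, captain IV, crew III, and crew IV cross → the north bank.

7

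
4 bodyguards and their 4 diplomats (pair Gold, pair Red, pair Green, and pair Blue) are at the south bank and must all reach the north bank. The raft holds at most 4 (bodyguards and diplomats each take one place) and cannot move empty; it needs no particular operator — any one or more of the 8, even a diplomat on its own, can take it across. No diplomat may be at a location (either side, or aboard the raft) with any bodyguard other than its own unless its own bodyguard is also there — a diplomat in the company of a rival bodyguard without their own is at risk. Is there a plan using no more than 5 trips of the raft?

Yes — this plan uses 5 crossings (≤ 5):
1. bodyguard Gold and diplomat Gold cross → the north bank.
2. bodyguard Gold crosses ← the south bank.
3. bodyguard Blue, bodyguard Gold, bodyguard Green, and bodyguard Red cross → the north bank.
4. diplomat Gold crosses ← the south bank.
5. diplomat Blue, diplomat Gold, diplomat Green, and diplomat Red cross → the north bank.

Yes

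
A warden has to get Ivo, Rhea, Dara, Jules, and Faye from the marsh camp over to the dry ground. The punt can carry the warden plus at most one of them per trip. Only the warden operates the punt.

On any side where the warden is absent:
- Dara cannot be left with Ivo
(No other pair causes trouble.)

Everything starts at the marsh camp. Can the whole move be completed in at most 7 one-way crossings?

No

Counting alone: the warden can take at most 1 across per trip to the dry ground, so moving all 5 needs at least 5 loaded trips out, with a return between consecutive ones — at least 9 crossings.
Since 7 < 9, 7 crossings cannot be enough. (The shortest complete plan in fact takes 9:)
1. Warden goes to the dry ground with Ivo.  [the marsh camp: Dara, Faye, Jules, Rhea | the dry ground: Ivo]
2. Warden goes back to the marsh camp alone.  [the marsh camp: Dara, Faye, Jules, Rhea | the dry ground: Ivo]
3. Warden goes to the dry ground with Rhea.  [the marsh camp: Dara, Faye, Jules | the dry ground: Ivo, Rhea]
4. Warden goes back to the marsh camp alone.  [the marsh camp: Dara, Faye, Jules | the dry ground: Ivo, Rhea]
5. Warden goes to the dry ground with Jules.  [the marsh camp: Dara, Faye | the dry ground: Ivo, Jules, Rhea]
6. Warden goes back to the marsh camp alone.  [the marsh camp: Dara, Faye | the dry ground: Ivo, Jules, Rhea]
7. Warden goes to the dry ground with Faye.  [the marsh camp: Dara | the dry ground: Faye, Ivo, Jules, Rhea]
8. Warden goes back to the marsh camp alone.  [the marsh camp: Dara | the dry ground: Faye, Ivo, Jules, Rhea]
9. Warden goes to the dry ground with Dara.  [the marsh camp: — | the dry ground: Dara, Faye, Ivo, Jules, Rhea]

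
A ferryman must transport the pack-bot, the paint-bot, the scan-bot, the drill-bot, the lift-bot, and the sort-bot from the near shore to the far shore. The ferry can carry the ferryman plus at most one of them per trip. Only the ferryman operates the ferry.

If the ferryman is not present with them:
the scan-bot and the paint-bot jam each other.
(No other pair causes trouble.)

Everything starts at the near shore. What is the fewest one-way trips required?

11

Counting alone: the ferryman can take at most 1 across per trip to the far shore, so moving all 6 needs at least 6 loaded trips out, with a return between consecutive ones — at least 11 crossings.
The plan below uses exactly 11 crossings, so it is optimal:
1. Ferryman goes to the far shore with the paint-bot.
2. Ferryman goes back to the near shore alone.
3. Ferryman goes to the far shore with the pack-bot.
4. Ferryman goes back to the near shore alone.
5. Ferryman goes to the far shore with the drill-bot.
6. Ferryman goes back to the near shore alone.
7. Ferryman goes to the far shore with the lift-bot.
8. Ferryman goes back to the near shore alone.
9. Ferryman goes to the far shore with the sort-bot.
10. Ferryman goes back to the near shore alone.
11. Ferryman goes to the far shore with the scan-bot.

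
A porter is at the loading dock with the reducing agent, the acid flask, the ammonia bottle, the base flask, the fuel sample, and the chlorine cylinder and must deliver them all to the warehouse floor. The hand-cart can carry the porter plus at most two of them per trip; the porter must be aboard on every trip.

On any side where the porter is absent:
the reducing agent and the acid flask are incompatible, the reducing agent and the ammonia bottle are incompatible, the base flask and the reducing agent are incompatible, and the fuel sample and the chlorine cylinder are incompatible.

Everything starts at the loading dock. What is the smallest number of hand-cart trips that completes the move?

Counting alone: the porter can take at most 2 across per trip to the warehouse floor, so moving all 6 needs at least 3 loaded trips out, with a return between consecutive ones — at least 5 crossings.
The safety rule pushes this higher. Following every safe sequence of crossings, the most of the 6 that can be at the warehouse floor as the hand-cart arrives there on crossing 5 is 5 — never all 6.
So no plan with fewer than 7 crossings exists, and this one achieves 7:
1. Porter goes to the warehouse floor with the fuel sample and the reducing agent.
2. Porter goes back to the loading dock alone.
3. Porter goes to the warehouse floor with the acid flask.
4. Porter goes back to the loading dock with the reducing agent.
5. Porter goes to the warehouse floor with the ammonia bottle and the base flask.
6. Porter goes back to the loading dock alone.
7. Porter goes to the warehouse floor with the chlorine cylinder and the reducing agent.

7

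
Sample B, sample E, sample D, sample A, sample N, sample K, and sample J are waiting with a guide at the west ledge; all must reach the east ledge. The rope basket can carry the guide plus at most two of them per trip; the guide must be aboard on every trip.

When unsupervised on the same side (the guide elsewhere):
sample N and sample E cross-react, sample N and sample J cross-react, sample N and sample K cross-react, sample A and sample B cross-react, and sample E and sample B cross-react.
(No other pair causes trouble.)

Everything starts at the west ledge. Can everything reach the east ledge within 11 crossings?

Yes — this plan uses 9 crossings (≤ 11):
1. Guide goes to the east ledge with sample B and sample N.  [the west ledge: sample A, sample D, sample E, sample J, sample K | the east ledge: sample B, sample N]
2. Guide goes back to the west ledge alone.  [the west ledge: sample A, sample D, sample E, sample J, sample K | the east ledge: sample B, sample N]
3. Guide goes to the east ledge with sample D.  [the west ledge: sample A, sample E, sample J, sample K | the east ledge: sample B, sample D, sample N]
4. Guide goes back to the west ledge alone.  [the west ledge: sample A, sample E, sample J, sample K | the east ledge: sample B, sample D, sample N]
5. Guide goes to the east ledge with sample A and sample E.  [the west ledge: sample J, sample K | the east ledge: sample A, sample B, sample D, sample E, sample N]
6. Guide goes back to the west ledge with sample B and sample N.  [the west ledge: sample B, sample J, sample K, sample N | the east ledge: sample A, sample D, sample E]
7. Guide goes to the east ledge with sample J and sample K.  [the west ledge: sample B, sample N | the east ledge: sample A, sample D, sample E, sample J, sample K]
8. Guide goes back to the west ledge alone.  [the west ledge: sample B, sample N | the east ledge: sample A, sample D, sample E, sample J, sample K]
9. Guide goes to the east ledge with sample B and sample N.  [the west ledge: — | the east ledge: sample A, sample B, sample D, sample E, sample J, sample K, sample N]

Yes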